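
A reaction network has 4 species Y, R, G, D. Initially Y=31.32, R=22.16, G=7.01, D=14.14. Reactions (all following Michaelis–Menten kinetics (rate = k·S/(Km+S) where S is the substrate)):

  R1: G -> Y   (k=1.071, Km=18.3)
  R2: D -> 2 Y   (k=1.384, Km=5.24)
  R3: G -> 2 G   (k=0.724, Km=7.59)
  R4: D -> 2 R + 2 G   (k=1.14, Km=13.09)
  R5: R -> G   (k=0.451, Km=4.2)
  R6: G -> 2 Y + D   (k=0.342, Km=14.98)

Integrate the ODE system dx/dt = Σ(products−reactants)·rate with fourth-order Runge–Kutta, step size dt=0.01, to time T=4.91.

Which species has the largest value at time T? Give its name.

Dominant species at T: Y

RK4 with dt=0.01: 491 steps to T=4.91. Trajectory (selected grid times):
t=0.00: Y=31.32 R=22.16 G=7.01 D=14.14
t=0.55: Y=32.72 R=22.59 G=7.83 D=13.33
t=1.09: Y=34.09 R=23.00 G=8.60 D=12.56
t=1.64: Y=35.49 R=23.39 G=9.37 D=11.79
t=2.18: Y=36.86 R=23.76 G=10.09 D=11.07
t=2.73: Y=38.25 R=24.11 G=10.81 D=10.35
t=3.27: Y=39.61 R=24.44 G=11.48 D=9.67
t=3.82: Y=40.98 R=24.75 G=12.15 D=9.01
t=4.36: Y=42.32 R=25.03 G=12.77 D=8.38
t=4.91: Y=43.66 R=25.30 G=13.38 D=7.77
At T=4.91: Y=43.66 R=25.30 G=13.38 D=7.77; the largest is Y.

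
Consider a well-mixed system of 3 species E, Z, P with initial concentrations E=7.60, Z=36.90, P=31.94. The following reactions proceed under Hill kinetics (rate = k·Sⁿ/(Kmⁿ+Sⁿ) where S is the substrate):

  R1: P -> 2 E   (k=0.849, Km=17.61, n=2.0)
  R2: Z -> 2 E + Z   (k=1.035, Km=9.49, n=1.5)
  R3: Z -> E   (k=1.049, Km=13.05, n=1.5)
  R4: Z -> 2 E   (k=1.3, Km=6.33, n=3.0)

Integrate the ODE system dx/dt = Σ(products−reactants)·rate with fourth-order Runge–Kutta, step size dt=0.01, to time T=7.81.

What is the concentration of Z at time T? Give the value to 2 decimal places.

RK4 with dt=0.01: 781 steps to T=7.81. Trajectory (selected grid times):
t=0.00: E=7.60 Z=36.90 P=31.94
t=0.87: E=13.31 Z=35.03 P=31.38
t=1.74: E=18.99 Z=33.16 P=30.82
t=2.60: E=24.55 Z=31.34 P=30.27
t=3.47: E=30.14 Z=29.50 P=29.72
t=4.34: E=35.68 Z=27.69 P=29.18
t=5.21: E=41.15 Z=25.89 P=28.64
t=6.07: E=46.51 Z=24.14 P=28.11
t=6.94: E=51.85 Z=22.38 P=27.58
t=7.81: E=57.11 Z=20.66 P=27.06
Read off Z at T=7.81: 20.66

Z at T = 20.66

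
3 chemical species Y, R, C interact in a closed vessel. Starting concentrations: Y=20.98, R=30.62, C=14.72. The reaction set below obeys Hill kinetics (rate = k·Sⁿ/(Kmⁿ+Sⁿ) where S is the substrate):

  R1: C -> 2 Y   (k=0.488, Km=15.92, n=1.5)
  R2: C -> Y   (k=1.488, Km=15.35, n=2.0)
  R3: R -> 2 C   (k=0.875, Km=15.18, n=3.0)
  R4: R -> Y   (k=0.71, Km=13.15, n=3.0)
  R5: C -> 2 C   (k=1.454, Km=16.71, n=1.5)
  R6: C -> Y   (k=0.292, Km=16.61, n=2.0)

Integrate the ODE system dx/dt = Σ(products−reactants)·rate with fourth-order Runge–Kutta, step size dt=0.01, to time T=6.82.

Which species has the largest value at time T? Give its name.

Dominant species at T: Y

RK4 with dt=0.01: 682 steps to T=6.82. Trajectory (selected grid times):
t=0.00: Y=20.98 R=30.62 C=14.72
t=0.76: Y=22.49 R=29.53 C=15.57
t=1.52: Y=24.05 R=28.46 C=16.39
t=2.27: Y=25.63 R=27.41 C=17.16
t=3.03: Y=27.27 R=26.36 C=17.90
t=3.79: Y=28.94 R=25.33 C=18.61
t=4.55: Y=30.64 R=24.32 C=19.28
t=5.30: Y=32.34 R=23.35 C=19.90
t=6.06: Y=34.08 R=22.38 C=20.49
t=6.82: Y=35.83 R=21.44 C=21.04
At T=6.82: Y=35.83 R=21.44 C=21.04; the largest is Y.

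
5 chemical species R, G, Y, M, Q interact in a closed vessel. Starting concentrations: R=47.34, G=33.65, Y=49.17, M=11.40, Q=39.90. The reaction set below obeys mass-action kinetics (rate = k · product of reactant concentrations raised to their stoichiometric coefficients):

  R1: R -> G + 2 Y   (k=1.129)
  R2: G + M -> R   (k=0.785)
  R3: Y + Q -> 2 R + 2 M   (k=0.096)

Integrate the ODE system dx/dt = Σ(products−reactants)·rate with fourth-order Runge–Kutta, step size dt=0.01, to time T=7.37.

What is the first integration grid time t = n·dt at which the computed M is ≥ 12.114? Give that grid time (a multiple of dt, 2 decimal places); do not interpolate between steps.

RK4 with dt=0.01: 737 steps to T=7.37. Trajectory (selected grid times):
t=0.00: R=47.34 G=33.65 Y=49.17 M=11.40 Q=39.90
t=0.01: R=53.41 G=31.23 Y=48.48 M=12.06 Q=38.07
t=0.02: R=59.14 G=28.95 Y=48.03 M=12.60 Q=36.35
t=0.82: R=105.84 G=54.95 Y=234.24 M=0.01 Q=0.00
t=1.64: R=41.94 G=118.85 Y=362.07 M=0.00 Q=0.00
t=2.46: R=16.62 G=144.17 Y=412.71 M=0.00 Q=0.00
t=3.28: R=6.58 G=154.21 Y=432.78 M=0.00 Q=0.00
t=4.09: R=2.64 G=158.15 Y=440.67 M=0.00 Q=0.00
t=4.91: R=1.05 G=159.74 Y=443.86 M=0.00 Q=0.00
t=5.73: R=0.41 G=160.38 Y=445.12 M=0.00 Q=0.00
t=6.55: R=0.16 G=160.63 Y=445.62 M=0.00 Q=0.00
t=7.37: R=0.07 G=160.72 Y=445.82 M=0.00 Q=0.00
M(0.01)=12.063 < 12.114 but M(0.02)=12.597 ≥ 12.114, so the first grid time is t=0.02.

Threshold first reached at t = 0.02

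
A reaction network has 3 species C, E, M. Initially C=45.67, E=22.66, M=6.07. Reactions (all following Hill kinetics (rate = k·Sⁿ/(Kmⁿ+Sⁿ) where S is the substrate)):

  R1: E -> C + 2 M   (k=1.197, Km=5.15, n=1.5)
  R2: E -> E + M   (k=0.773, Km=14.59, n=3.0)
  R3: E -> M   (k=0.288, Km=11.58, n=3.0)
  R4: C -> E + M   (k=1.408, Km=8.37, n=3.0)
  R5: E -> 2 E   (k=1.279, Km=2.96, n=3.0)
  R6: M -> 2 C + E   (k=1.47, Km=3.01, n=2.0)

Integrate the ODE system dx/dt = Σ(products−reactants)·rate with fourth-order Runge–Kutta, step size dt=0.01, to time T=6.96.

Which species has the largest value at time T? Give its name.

Dominant species at T: C

RK4 with dt=0.01: 696 steps to T=6.96. Trajectory (selected grid times):
t=0.00: C=45.67 E=22.66 M=6.07
t=0.77: C=47.36 E=24.65 M=8.54
t=1.55: C=49.21 E=26.72 M=11.01
t=2.32: C=51.12 E=28.79 M=13.46
t=3.09: C=53.07 E=30.87 M=15.91
t=3.87: C=55.08 E=32.98 M=18.41
t=4.64: C=57.08 E=35.07 M=20.89
t=5.41: C=59.10 E=37.16 M=23.39
t=6.19: C=61.15 E=39.27 M=25.92
t=6.96: C=63.19 E=41.36 M=28.43
At T=6.96: C=63.19 E=41.36 M=28.43; the largest is C.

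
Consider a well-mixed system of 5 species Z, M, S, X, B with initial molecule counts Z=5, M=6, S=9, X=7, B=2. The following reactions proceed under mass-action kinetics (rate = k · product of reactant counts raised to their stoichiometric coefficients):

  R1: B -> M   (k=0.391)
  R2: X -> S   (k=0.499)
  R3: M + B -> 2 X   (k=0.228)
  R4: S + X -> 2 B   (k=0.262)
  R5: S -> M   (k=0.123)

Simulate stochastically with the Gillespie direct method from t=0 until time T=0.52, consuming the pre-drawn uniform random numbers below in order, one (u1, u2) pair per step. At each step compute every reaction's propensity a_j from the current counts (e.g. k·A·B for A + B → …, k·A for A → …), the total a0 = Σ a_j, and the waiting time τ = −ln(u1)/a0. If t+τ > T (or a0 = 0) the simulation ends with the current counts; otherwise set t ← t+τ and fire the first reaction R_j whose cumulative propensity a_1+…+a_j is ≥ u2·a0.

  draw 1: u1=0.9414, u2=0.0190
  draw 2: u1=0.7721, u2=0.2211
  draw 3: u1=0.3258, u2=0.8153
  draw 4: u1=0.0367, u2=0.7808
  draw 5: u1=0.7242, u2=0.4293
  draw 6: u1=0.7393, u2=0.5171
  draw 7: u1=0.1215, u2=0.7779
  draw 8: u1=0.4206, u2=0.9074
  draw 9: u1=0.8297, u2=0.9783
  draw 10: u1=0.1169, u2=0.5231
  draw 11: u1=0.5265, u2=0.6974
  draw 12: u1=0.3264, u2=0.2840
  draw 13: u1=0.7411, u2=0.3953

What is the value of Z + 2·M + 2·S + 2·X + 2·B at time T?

Check how each reaction changes W = Z + 2·M + 2·S + 2·X + 2·B (weight of products minus weight of reactants):
R1: B -> M: (2·1) − (2·1) = 2 − 2 = 0
R2: X -> S: (2·1) − (2·1) = 2 − 2 = 0
R3: M + B -> 2 X: (2·2) − (2·1 + 2·1) = 4 − 4 = 0
R4: S + X -> 2 B: (2·2) − (2·1 + 2·1) = 4 − 4 = 0
R5: S -> M: (2·1) − (2·1) = 2 − 2 = 0
Every reaction leaves W unchanged, so W is conserved and no simulation is needed: W(T) = W(0) = 5 + 2·6 + 2·9 + 2·7 + 2·2 = 53

Value at T = 53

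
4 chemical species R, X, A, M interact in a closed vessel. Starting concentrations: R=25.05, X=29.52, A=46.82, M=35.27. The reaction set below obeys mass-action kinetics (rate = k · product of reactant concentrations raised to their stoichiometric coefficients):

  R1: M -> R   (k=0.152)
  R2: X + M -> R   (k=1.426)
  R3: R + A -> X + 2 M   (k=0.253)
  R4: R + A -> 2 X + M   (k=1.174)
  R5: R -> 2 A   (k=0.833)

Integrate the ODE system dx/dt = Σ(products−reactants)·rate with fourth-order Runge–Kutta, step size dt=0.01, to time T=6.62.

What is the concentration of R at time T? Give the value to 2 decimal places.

RK4 with dt=0.01: 662 steps to T=6.62. Trajectory (selected grid times):
t=0.00: R=25.05 X=29.52 A=46.82 M=35.27
t=0.74: R=46.17 X=67.67 A=1.17 M=0.95
t=1.47: R=31.58 X=97.42 A=1.17 M=0.45
t=2.21: R=21.38 X=118.07 A=1.17 M=0.25
t=2.94: R=14.52 X=131.91 A=1.17 M=0.15
t=3.68: R=9.80 X=141.42 A=1.17 M=0.10
t=4.41: R=6.64 X=147.77 A=1.17 M=0.06
t=5.15: R=4.48 X=152.12 A=1.17 M=0.04
t=5.88: R=3.04 X=155.03 A=1.17 M=0.03
t=6.62: R=2.05 X=157.02 A=1.17 M=0.02
Read off R at T=6.62: 2.05

R at T = 2.05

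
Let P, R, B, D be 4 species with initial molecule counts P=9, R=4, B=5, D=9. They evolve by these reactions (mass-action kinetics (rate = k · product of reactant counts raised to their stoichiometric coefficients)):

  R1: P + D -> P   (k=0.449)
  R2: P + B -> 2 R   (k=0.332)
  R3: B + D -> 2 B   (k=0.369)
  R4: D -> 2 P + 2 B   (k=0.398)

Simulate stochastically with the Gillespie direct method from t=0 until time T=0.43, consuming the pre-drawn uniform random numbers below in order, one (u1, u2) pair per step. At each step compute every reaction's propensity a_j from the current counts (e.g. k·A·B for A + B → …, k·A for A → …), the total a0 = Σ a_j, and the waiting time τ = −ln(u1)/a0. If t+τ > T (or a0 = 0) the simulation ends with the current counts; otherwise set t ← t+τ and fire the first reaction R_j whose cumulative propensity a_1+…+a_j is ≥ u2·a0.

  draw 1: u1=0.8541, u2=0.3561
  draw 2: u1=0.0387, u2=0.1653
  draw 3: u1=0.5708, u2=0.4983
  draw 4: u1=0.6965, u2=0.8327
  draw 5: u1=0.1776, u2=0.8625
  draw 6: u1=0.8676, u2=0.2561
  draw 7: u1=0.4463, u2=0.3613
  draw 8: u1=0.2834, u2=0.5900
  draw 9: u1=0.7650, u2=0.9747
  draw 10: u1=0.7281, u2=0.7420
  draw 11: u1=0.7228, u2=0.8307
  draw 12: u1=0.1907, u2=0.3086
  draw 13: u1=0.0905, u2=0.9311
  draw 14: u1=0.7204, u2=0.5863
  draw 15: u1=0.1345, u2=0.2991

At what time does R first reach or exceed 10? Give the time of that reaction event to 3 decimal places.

Threshold first reached at t = 0.166

t=0.000: P=9 R=4 B=5 D=9
Draw 1: a1=36.369, a2=14.940, a3=16.605, a4=3.582, a0=71.496; τ=−ln(0.8541)/71.496=0.002 → t=0.002; u2·a0=0.3561·71.496=25.460 ≤ a1=36.369 → R1 fires; P=9 R=4 B=5 D=8
Draw 2: a1=32.328, a2=14.940, a3=14.760, a4=3.184, a0=65.212; τ=−ln(0.0387)/65.212=0.050 → t=0.052; u2·a0=0.1653·65.212=10.780 ≤ a1=32.328 → R1 fires; P=9 R=4 B=5 D=7
Draw 3: a1=28.287, a2=14.940, a3=12.915, a4=2.786, a0=58.928; τ=−ln(0.5708)/58.928=0.010 → t=0.062; u2·a0=0.4983·58.928=29.364; a1=28.287 < 29.364 ≤ a1+a2=43.227 → R2 fires; P=8 R=6 B=4 D=7
Draw 4: a1=25.144, a2=10.624, a3=10.332, a4=2.786, a0=48.886; τ=−ln(0.6965)/48.886=0.007 → t=0.069; u2·a0=0.8327·48.886=40.707; a1+a2=35.768 < 40.707 ≤ a1+…+a3=46.100 → R3 fires; P=8 R=6 B=5 D=6
Draw 5: a1=21.552, a2=13.280, a3=11.070, a4=2.388, a0=48.290; τ=−ln(0.1776)/48.290=0.036 → t=0.105; u2·a0=0.8625·48.290=41.650; a1+a2=34.832 < 41.650 ≤ a1+…+a3=45.902 → R3 fires; P=8 R=6 B=6 D=5
Draw 6: a1=17.960, a2=15.936, a3=11.070, a4=1.990, a0=46.956; τ=−ln(0.8676)/46.956=0.003 → t=0.108; u2·a0=0.2561·46.956=12.025 ≤ a1=17.960 → R1 fires; P=8 R=6 B=6 D=4
Draw 7: a1=14.368, a2=15.936, a3=8.856, a4=1.592, a0=40.752; τ=−ln(0.4463)/40.752=0.020 → t=0.128; u2·a0=0.3613·40.752=14.724; a1=14.368 < 14.724 ≤ a1+a2=30.304 → R2 fires; P=7 R=8 B=5 D=4
Draw 8: a1=12.572, a2=11.620, a3=7.380, a4=1.592, a0=33.164; τ=−ln(0.2834)/33.164=0.038 → t=0.166; u2·a0=0.5900·33.164=19.567; a1=12.572 < 19.567 ≤ a1+a2=24.192 → R2 fires; P=6 R=10 B=4 D=4
Draw 9: a1=10.776, a2=7.968, a3=5.904, a4=1.592, a0=26.240; τ=−ln(0.7650)/26.240=0.010 → t=0.176; u2·a0=0.9747·26.240=25.576; a1+…+a3=24.648 < 25.576 ≤ a1+…+a4=26.240 → R4 fires; P=8 R=10 B=6 D=3
Draw 10: a1=10.776, a2=15.936, a3=6.642, a4=1.194, a0=34.548; τ=−ln(0.7281)/34.548=0.009 → t=0.185; u2·a0=0.7420·34.548=25.635; a1=10.776 < 25.635 ≤ a1+a2=26.712 → R2 fires; P=7 R=12 B=5 D=3
Draw 11: a1=9.429, a2=11.620, a3=5.535, a4=1.194, a0=27.778; τ=−ln(0.7228)/27.778=0.012 → t=0.197; u2·a0=0.8307·27.778=23.075; a1+a2=21.049 < 23.075 ≤ a1+…+a3=26.584 → R3 fires; P=7 R=12 B=6 D=2
Draw 12: a1=6.286, a2=13.944, a3=4.428, a4=0.796, a0=25.454; τ=−ln(0.1907)/25.454=0.065 → t=0.262; u2·a0=0.3086·25.454=7.855; a1=6.286 < 7.855 ≤ a1+a2=20.230 → R2 fires; P=6 R=14 B=5 D=2
Draw 13: a1=5.388, a2=9.960, a3=3.690, a4=0.796, a0=19.834; τ=−ln(0.0905)/19.834=0.121 → t=0.383; u2·a0=0.9311·19.834=18.467; a1+a2=15.348 < 18.467 ≤ a1+…+a3=19.038 → R3 fires; P=6 R=14 B=6 D=1
Draw 14: a1=2.694, a2=11.952, a3=2.214, a4=0.398, a0=17.258; τ=−ln(0.7204)/17.258=0.019 → t=0.402; u2·a0=0.5863·17.258=10.118; a1=2.694 < 10.118 ≤ a1+a2=14.646 → R2 fires; P=5 R=16 B=5 D=1
Draw 15: a1=2.245, a2=8.300, a3=1.845, a4=0.398, a0=12.788; τ=−ln(0.1345)/12.788=0.157 → t=0.559 > T=0.43: stop.
R first becomes ≥ 10 when it reaches 10 at the event at t=0.166.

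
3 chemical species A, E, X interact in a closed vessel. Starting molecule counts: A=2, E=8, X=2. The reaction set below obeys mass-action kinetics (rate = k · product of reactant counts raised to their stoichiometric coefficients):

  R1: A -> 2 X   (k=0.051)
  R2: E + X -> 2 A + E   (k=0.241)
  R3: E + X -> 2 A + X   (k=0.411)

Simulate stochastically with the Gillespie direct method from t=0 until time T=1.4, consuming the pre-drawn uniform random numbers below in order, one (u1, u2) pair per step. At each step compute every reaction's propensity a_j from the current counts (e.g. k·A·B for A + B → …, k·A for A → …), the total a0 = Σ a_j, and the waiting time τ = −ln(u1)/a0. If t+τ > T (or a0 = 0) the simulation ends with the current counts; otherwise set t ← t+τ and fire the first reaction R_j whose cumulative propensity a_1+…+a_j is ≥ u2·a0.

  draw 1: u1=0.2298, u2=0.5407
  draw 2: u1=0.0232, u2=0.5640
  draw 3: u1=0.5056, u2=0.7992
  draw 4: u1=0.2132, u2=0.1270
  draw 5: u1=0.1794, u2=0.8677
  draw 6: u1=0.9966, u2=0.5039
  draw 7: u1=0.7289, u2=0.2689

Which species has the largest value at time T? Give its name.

Dominant species at T: A

t=0.000: A=2 E=8 X=2
Draw 1: a1=0.102, a2=3.856, a3=6.576, a0=10.534; τ=−ln(0.2298)/10.534=0.140 → t=0.140; u2·a0=0.5407·10.534=5.696; a1+a2=3.958 < 5.696 ≤ a1+…+a3=10.534 → R3 fires; A=4 E=7 X=2
Draw 2: a1=0.204, a2=3.374, a3=5.754, a0=9.332; τ=−ln(0.0232)/9.332=0.403 → t=0.543; u2·a0=0.5640·9.332=5.263; a1+a2=3.578 < 5.263 ≤ a1+…+a3=9.332 → R3 fires; A=6 E=6 X=2
Draw 3: a1=0.306, a2=2.892, a3=4.932, a0=8.130; τ=−ln(0.5056)/8.130=0.084 → t=0.627; u2·a0=0.7992·8.130=6.497; a1+a2=3.198 < 6.497 ≤ a1+…+a3=8.130 → R3 fires; A=8 E=5 X=2
Draw 4: a1=0.408, a2=2.410, a3=4.110, a0=6.928; τ=−ln(0.2132)/6.928=0.223 → t=0.850; u2·a0=0.1270·6.928=0.880; a1=0.408 < 0.880 ≤ a1+a2=2.818 → R2 fires; A=10 E=5 X=1
Draw 5: a1=0.510, a2=1.205, a3=2.055, a0=3.770; τ=−ln(0.1794)/3.770=0.456 → t=1.306; u2·a0=0.8677·3.770=3.271; a1+a2=1.715 < 3.271 ≤ a1+…+a3=3.770 → R3 fires; A=12 E=4 X=1
Draw 6: a1=0.612, a2=0.964, a3=1.644, a0=3.220; τ=−ln(0.9966)/3.220=0.001 → t=1.307; u2·a0=0.5039·3.220=1.623; a1+a2=1.576 < 1.623 ≤ a1+…+a3=3.220 → R3 fires; A=14 E=3 X=1
Draw 7: a1=0.714, a2=0.723, a3=1.233, a0=2.670; τ=−ln(0.7289)/2.670=0.118 → t=1.425 > T=1.4: stop.
At T=1.4: A=14 E=3 X=1; the largest is A.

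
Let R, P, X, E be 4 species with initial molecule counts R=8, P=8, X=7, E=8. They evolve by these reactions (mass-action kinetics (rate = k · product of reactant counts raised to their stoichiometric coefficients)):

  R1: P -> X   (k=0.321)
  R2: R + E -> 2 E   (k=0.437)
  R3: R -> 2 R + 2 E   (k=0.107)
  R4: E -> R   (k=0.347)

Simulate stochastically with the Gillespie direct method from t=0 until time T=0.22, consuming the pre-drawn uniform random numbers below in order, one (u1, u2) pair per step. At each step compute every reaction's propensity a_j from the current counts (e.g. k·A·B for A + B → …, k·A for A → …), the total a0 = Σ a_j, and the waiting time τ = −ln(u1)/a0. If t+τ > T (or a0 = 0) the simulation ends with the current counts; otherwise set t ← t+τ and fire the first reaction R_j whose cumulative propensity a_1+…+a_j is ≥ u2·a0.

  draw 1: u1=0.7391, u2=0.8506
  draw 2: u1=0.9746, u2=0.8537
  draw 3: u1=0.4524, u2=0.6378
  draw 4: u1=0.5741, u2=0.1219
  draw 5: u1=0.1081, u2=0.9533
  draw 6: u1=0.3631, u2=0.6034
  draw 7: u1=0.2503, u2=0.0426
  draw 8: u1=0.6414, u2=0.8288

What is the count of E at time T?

t=0.000: R=8 P=8 X=7 E=8
Draw 1: a1=2.568, a2=27.968, a3=0.856, a4=2.776, a0=34.168; τ=−ln(0.7391)/34.168=0.009 → t=0.009; u2·a0=0.8506·34.168=29.063; a1=2.568 < 29.063 ≤ a1+a2=30.536 → R2 fires; R=7 P=8 X=7 E=9
Draw 2: a1=2.568, a2=27.531, a3=0.749, a4=3.123, a0=33.971; τ=−ln(0.9746)/33.971=0.001 → t=0.010; u2·a0=0.8537·33.971=29.001; a1=2.568 < 29.001 ≤ a1+a2=30.099 → R2 fires; R=6 P=8 X=7 E=10
Draw 3: a1=2.568, a2=26.220, a3=0.642, a4=3.470, a0=32.900; τ=−ln(0.4524)/32.900=0.024 → t=0.034; u2·a0=0.6378·32.900=20.984; a1=2.568 < 20.984 ≤ a1+a2=28.788 → R2 fires; R=5 P=8 X=7 E=11
Draw 4: a1=2.568, a2=24.035, a3=0.535, a4=3.817, a0=30.955; τ=−ln(0.5741)/30.955=0.018 → t=0.052; u2·a0=0.1219·30.955=3.773; a1=2.568 < 3.773 ≤ a1+a2=26.603 → R2 fires; R=4 P=8 X=7 E=12
Draw 5: a1=2.568, a2=20.976, a3=0.428, a4=4.164, a0=28.136; τ=−ln(0.1081)/28.136=0.079 → t=0.131; u2·a0=0.9533·28.136=26.822; a1+…+a3=23.972 < 26.822 ≤ a1+…+a4=28.136 → R4 fires; R=5 P=8 X=7 E=11
Draw 6: a1=2.568, a2=24.035, a3=0.535, a4=3.817, a0=30.955; τ=−ln(0.3631)/30.955=0.033 → t=0.163; u2·a0=0.6034·30.955=18.678; a1=2.568 < 18.678 ≤ a1+a2=26.603 → R2 fires; R=4 P=8 X=7 E=12
Draw 7: a1=2.568, a2=20.976, a3=0.428, a4=4.164, a0=28.136; τ=−ln(0.2503)/28.136=0.049 → t=0.213; u2·a0=0.0426·28.136=1.199 ≤ a1=2.568 → R1 fires; R=4 P=7 X=8 E=12
Draw 8: a1=2.247, a2=20.976, a3=0.428, a4=4.164, a0=27.815; τ=−ln(0.6414)/27.815=0.016 → t=0.229 > T=0.22: stop.
Read off E at T=0.22: 12

E at T = 12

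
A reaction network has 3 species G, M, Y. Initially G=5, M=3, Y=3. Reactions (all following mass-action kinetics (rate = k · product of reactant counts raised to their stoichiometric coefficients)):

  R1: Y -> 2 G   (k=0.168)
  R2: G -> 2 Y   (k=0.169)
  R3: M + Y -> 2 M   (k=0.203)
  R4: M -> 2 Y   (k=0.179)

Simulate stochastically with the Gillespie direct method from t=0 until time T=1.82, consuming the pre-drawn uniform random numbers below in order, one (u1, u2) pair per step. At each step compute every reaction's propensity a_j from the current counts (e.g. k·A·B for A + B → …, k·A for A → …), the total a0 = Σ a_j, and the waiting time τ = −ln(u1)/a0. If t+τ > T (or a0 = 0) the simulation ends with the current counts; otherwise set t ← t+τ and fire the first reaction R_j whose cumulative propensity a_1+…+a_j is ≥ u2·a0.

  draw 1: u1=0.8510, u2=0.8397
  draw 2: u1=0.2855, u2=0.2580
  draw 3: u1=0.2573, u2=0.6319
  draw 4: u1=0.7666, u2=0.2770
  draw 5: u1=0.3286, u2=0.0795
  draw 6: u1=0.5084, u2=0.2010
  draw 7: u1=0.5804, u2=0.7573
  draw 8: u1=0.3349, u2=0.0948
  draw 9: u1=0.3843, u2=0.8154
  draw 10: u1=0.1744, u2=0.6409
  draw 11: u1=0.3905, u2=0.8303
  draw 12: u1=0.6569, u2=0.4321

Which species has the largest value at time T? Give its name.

t=0.000: G=5 M=3 Y=3
Draw 1: a1=0.504, a2=0.845, a3=1.827, a4=0.537, a0=3.713; τ=−ln(0.8510)/3.713=0.043 → t=0.043; u2·a0=0.8397·3.713=3.118; a1+a2=1.349 < 3.118 ≤ a1+…+a3=3.176 → R3 fires; G=5 M=4 Y=2
Draw 2: a1=0.336, a2=0.845, a3=1.624, a4=0.716, a0=3.521; τ=−ln(0.2855)/3.521=0.356 → t=0.399; u2·a0=0.2580·3.521=0.908; a1=0.336 < 0.908 ≤ a1+a2=1.181 → R2 fires; G=4 M=4 Y=4
Draw 3: a1=0.672, a2=0.676, a3=3.248, a4=0.716, a0=5.312; τ=−ln(0.2573)/5.312=0.256 → t=0.655; u2·a0=0.6319·5.312=3.357; a1+a2=1.348 < 3.357 ≤ a1+…+a3=4.596 → R3 fires; G=4 M=5 Y=3
Draw 4: a1=0.504, a2=0.676, a3=3.045, a4=0.895, a0=5.120; τ=−ln(0.7666)/5.120=0.052 → t=0.707; u2·a0=0.2770·5.120=1.418; a1+a2=1.180 < 1.418 ≤ a1+…+a3=4.225 → R3 fires; G=4 M=6 Y=2
Draw 5: a1=0.336, a2=0.676, a3=2.436, a4=1.074, a0=4.522; τ=−ln(0.3286)/4.522=0.246 → t=0.953; u2·a0=0.0795·4.522=0.359; a1=0.336 < 0.359 ≤ a1+a2=1.012 → R2 fires; G=3 M=6 Y=4
Draw 6: a1=0.672, a2=0.507, a3=4.872, a4=1.074, a0=7.125; τ=−ln(0.5084)/7.125=0.095 → t=1.048; u2·a0=0.2010·7.125=1.432; a1+a2=1.179 < 1.432 ≤ a1+…+a3=6.051 → R3 fires; G=3 M=7 Y=3
Draw 7: a1=0.504, a2=0.507, a3=4.263, a4=1.253, a0=6.527; τ=−ln(0.5804)/6.527=0.083 → t=1.131; u2·a0=0.7573·6.527=4.943; a1+a2=1.011 < 4.943 ≤ a1+…+a3=5.274 → R3 fires; G=3 M=8 Y=2
Draw 8: a1=0.336, a2=0.507, a3=3.248, a4=1.432, a0=5.523; τ=−ln(0.3349)/5.523=0.198 → t=1.329; u2·a0=0.0948·5.523=0.524; a1=0.336 < 0.524 ≤ a1+a2=0.843 → R2 fires; G=2 M=8 Y=4
Draw 9: a1=0.672, a2=0.338, a3=6.496, a4=1.432, a0=8.938; τ=−ln(0.3843)/8.938=0.107 → t=1.436; u2·a0=0.8154·8.938=7.288; a1+a2=1.010 < 7.288 ≤ a1+…+a3=7.506 → R3 fires; G=2 M=9 Y=3
Draw 10: a1=0.504, a2=0.338, a3=5.481, a4=1.611, a0=7.934; τ=−ln(0.1744)/7.934=0.220 → t=1.657; u2·a0=0.6409·7.934=5.085; a1+a2=0.842 < 5.085 ≤ a1+…+a3=6.323 → R3 fires; G=2 M=10 Y=2
Draw 11: a1=0.336, a2=0.338, a3=4.060, a4=1.790, a0=6.524; τ=−ln(0.3905)/6.524=0.144 → t=1.801; u2·a0=0.8303·6.524=5.417; a1+…+a3=4.734 < 5.417 ≤ a1+…+a4=6.524 → R4 fires; G=2 M=9 Y=4
Draw 12: a1=0.672, a2=0.338, a3=7.308, a4=1.611, a0=9.929; τ=−ln(0.6569)/9.929=0.042 → t=1.843 > T=1.82: stop.
At T=1.82: G=2 M=9 Y=4; the largest is M.

Dominant species at T: M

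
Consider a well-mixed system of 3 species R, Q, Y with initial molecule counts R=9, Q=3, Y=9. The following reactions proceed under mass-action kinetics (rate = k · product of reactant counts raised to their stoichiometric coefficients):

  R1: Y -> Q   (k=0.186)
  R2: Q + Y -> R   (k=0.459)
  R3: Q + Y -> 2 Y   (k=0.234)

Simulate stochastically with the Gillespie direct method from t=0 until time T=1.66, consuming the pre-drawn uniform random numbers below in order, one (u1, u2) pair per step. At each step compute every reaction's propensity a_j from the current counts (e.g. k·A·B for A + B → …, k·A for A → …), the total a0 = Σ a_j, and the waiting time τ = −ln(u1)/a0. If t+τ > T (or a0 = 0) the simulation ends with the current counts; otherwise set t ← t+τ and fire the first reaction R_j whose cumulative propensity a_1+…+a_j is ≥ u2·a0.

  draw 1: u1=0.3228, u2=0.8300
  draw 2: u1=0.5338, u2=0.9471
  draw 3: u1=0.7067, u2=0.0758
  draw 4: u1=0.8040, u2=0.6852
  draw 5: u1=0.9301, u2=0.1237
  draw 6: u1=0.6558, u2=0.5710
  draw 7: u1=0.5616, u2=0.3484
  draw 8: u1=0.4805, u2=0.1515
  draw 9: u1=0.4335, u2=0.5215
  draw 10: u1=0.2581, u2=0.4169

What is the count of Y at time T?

Y at T = 4

t=0.000: R=9 Q=3 Y=9
Draw 1: a1=1.674, a2=12.393, a3=6.318, a0=20.385; τ=−ln(0.3228)/20.385=0.055 → t=0.055; u2·a0=0.8300·20.385=16.920; a1+a2=14.067 < 16.920 ≤ a1+…+a3=20.385 → R3 fires; R=9 Q=2 Y=10
Draw 2: a1=1.860, a2=9.180, a3=4.680, a0=15.720; τ=−ln(0.5338)/15.720=0.040 → t=0.095; u2·a0=0.9471·15.720=14.888; a1+a2=11.040 < 14.888 ≤ a1+…+a3=15.720 → R3 fires; R=9 Q=1 Y=11
Draw 3: a1=2.046, a2=5.049, a3=2.574, a0=9.669; τ=−ln(0.7067)/9.669=0.036 → t=0.131; u2·a0=0.0758·9.669=0.733 ≤ a1=2.046 → R1 fires; R=9 Q=2 Y=10
Draw 4: a1=1.860, a2=9.180, a3=4.680, a0=15.720; τ=−ln(0.8040)/15.720=0.014 → t=0.145; u2·a0=0.6852·15.720=10.771; a1=1.860 < 10.771 ≤ a1+a2=11.040 → R2 fires; R=10 Q=1 Y=9
Draw 5: a1=1.674, a2=4.131, a3=2.106, a0=7.911; τ=−ln(0.9301)/7.911=0.009 → t=0.154; u2·a0=0.1237·7.911=0.979 ≤ a1=1.674 → R1 fires; R=10 Q=2 Y=8
Draw 6: a1=1.488, a2=7.344, a3=3.744, a0=12.576; τ=−ln(0.6558)/12.576=0.034 → t=0.188; u2·a0=0.5710·12.576=7.181; a1=1.488 < 7.181 ≤ a1+a2=8.832 → R2 fires; R=11 Q=1 Y=7
Draw 7: a1=1.302, a2=3.213, a3=1.638, a0=6.153; τ=−ln(0.5616)/6.153=0.094 → t=0.282; u2·a0=0.3484·6.153=2.144; a1=1.302 < 2.144 ≤ a1+a2=4.515 → R2 fires; R=12 Q=0 Y=6
Draw 8: a1=1.116, a2=0.000, a3=0.000, a0=1.116; τ=−ln(0.4805)/1.116=0.657 → t=0.938; u2·a0=0.1515·1.116=0.169 ≤ a1=1.116 → R1 fires; R=12 Q=1 Y=5
Draw 9: a1=0.930, a2=2.295, a3=1.170, a0=4.395; τ=−ln(0.4335)/4.395=0.190 → t=1.129; u2·a0=0.5215·4.395=2.292; a1=0.930 < 2.292 ≤ a1+a2=3.225 → R2 fires; R=13 Q=0 Y=4
Draw 10: a1=0.744, a2=0.000, a3=0.000, a0=0.744; τ=−ln(0.2581)/0.744=1.820 → t=2.949 > T=1.66: stop.
Read off Y at T=1.66: 4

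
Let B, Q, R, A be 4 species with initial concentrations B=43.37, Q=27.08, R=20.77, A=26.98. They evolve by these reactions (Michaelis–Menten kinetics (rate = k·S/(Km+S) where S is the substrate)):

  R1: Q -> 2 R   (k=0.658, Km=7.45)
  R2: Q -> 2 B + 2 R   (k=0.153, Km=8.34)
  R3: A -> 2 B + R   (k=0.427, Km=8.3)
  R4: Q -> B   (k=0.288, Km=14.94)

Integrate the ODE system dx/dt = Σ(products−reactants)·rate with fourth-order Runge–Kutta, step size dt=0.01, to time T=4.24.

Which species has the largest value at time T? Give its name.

Dominant species at T: B

RK4 with dt=0.01: 424 steps to T=4.24. Trajectory (selected grid times):
t=0.00: B=43.37 Q=27.08 R=20.77 A=26.98
t=0.47: B=43.87 Q=26.70 R=21.52 A=26.83
t=0.94: B=44.38 Q=26.31 R=22.26 A=26.67
t=1.41: B=44.88 Q=25.93 R=23.01 A=26.52
t=1.88: B=45.38 Q=25.55 R=23.75 A=26.37
t=2.36: B=45.89 Q=25.17 R=24.50 A=26.21
t=2.83: B=46.38 Q=24.79 R=25.24 A=26.06
t=3.30: B=46.88 Q=24.41 R=25.97 A=25.91
t=3.77: B=47.37 Q=24.04 R=26.70 A=25.76
t=4.24: B=47.87 Q=23.67 R=27.43 A=25.60
At T=4.24: B=47.87 Q=23.67 R=27.43 A=25.60; the largest is B.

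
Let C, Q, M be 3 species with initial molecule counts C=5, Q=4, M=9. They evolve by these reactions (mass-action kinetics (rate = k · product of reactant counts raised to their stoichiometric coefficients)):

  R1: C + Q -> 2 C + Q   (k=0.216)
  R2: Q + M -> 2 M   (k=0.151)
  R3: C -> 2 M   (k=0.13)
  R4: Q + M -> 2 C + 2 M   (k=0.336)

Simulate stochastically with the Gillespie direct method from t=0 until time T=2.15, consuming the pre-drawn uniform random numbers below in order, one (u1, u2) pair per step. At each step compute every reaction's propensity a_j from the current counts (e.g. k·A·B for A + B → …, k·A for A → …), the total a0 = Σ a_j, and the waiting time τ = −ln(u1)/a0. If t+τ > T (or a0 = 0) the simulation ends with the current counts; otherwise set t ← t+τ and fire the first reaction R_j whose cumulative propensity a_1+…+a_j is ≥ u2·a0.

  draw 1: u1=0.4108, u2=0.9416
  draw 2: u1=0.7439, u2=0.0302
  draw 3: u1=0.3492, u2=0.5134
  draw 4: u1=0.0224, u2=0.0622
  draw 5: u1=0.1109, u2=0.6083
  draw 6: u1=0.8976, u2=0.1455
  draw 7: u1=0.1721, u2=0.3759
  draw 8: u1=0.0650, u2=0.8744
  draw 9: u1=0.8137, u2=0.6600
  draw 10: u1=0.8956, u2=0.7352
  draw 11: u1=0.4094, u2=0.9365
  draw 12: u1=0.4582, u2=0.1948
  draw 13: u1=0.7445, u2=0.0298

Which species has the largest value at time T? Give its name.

Dominant species at T: M

t=0.000: C=5 Q=4 M=9
Draw 1: a1=4.320, a2=5.436, a3=0.650, a4=12.096, a0=22.502; τ=−ln(0.4108)/22.502=0.040 → t=0.040; u2·a0=0.9416·22.502=21.188; a1+…+a3=10.406 < 21.188 ≤ a1+…+a4=22.502 → R4 fires; C=7 Q=3 M=10
Draw 2: a1=4.536, a2=4.530, a3=0.910, a4=10.080, a0=20.056; τ=−ln(0.7439)/20.056=0.015 → t=0.054; u2·a0=0.0302·20.056=0.606 ≤ a1=4.536 → R1 fires; C=8 Q=3 M=10
Draw 3: a1=5.184, a2=4.530, a3=1.040, a4=10.080, a0=20.834; τ=−ln(0.3492)/20.834=0.050 → t=0.105; u2·a0=0.5134·20.834=10.696; a1+a2=9.714 < 10.696 ≤ a1+…+a3=10.754 → R3 fires; C=7 Q=3 M=12
Draw 4: a1=4.536, a2=5.436, a3=0.910, a4=12.096, a0=22.978; τ=−ln(0.0224)/22.978=0.165 → t=0.270; u2·a0=0.0622·22.978=1.429 ≤ a1=4.536 → R1 fires; C=8 Q=3 M=12
Draw 5: a1=5.184, a2=5.436, a3=1.040, a4=12.096, a0=23.756; τ=−ln(0.1109)/23.756=0.093 → t=0.363; u2·a0=0.6083·23.756=14.451; a1+…+a3=11.660 < 14.451 ≤ a1+…+a4=23.756 → R4 fires; C=10 Q=2 M=13
Draw 6: a1=4.320, a2=3.926, a3=1.300, a4=8.736, a0=18.282; τ=−ln(0.8976)/18.282=0.006 → t=0.369; u2·a0=0.1455·18.282=2.660 ≤ a1=4.320 → R1 fires; C=11 Q=2 M=13
Draw 7: a1=4.752, a2=3.926, a3=1.430, a4=8.736, a0=18.844; τ=−ln(0.1721)/18.844=0.093 → t=0.462; u2·a0=0.3759·18.844=7.083; a1=4.752 < 7.083 ≤ a1+a2=8.678 → R2 fires; C=11 Q=1 M=14
Draw 8: a1=2.376, a2=2.114, a3=1.430, a4=4.704, a0=10.624; τ=−ln(0.0650)/10.624=0.257 → t=0.719; u2·a0=0.8744·10.624=9.290; a1+…+a3=5.920 < 9.290 ≤ a1+…+a4=10.624 → R4 fires; C=13 Q=0 M=15
Draw 9: a1=0.000, a2=0.000, a3=1.690, a4=0.000, a0=1.690; τ=−ln(0.8137)/1.690=0.122 → t=0.841; u2·a0=0.6600·1.690=1.115; a1+a2=0.000 < 1.115 ≤ a1+…+a3=1.690 → R3 fires; C=12 Q=0 M=17
Draw 10: a1=0.000, a2=0.000, a3=1.560, a4=0.000, a0=1.560; τ=−ln(0.8956)/1.560=0.071 → t=0.912; u2·a0=0.7352·1.560=1.147; a1+a2=0.000 < 1.147 ≤ a1+…+a3=1.560 → R3 fires; C=11 Q=0 M=19
Draw 11: a1=0.000, a2=0.000, a3=1.430, a4=0.000, a0=1.430; τ=−ln(0.4094)/1.430=0.625 → t=1.536; u2·a0=0.9365·1.430=1.339; a1+a2=0.000 < 1.339 ≤ a1+…+a3=1.430 → R3 fires; C=10 Q=0 M=21
Draw 12: a1=0.000, a2=0.000, a3=1.300, a4=0.000, a0=1.300; τ=−ln(0.4582)/1.300=0.600 → t=2.137; u2·a0=0.1948·1.300=0.253; a1+a2=0.000 < 0.253 ≤ a1+…+a3=1.300 → R3 fires; C=9 Q=0 M=23
Draw 13: a1=0.000, a2=0.000, a3=1.170, a4=0.000, a0=1.170; τ=−ln(0.7445)/1.170=0.252 → t=2.389 > T=2.15: stop.
At T=2.15: C=9 Q=0 M=23; the largest is M.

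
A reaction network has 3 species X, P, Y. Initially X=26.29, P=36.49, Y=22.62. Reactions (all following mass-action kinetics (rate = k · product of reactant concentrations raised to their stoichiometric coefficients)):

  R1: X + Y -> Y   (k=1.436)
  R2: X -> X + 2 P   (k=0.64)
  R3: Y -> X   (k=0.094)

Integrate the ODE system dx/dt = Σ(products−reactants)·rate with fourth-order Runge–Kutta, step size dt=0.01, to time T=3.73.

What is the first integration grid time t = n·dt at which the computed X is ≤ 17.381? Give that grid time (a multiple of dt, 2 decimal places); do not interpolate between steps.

Threshold first reached at t = 0.02

RK4 with dt=0.01: 373 steps to T=3.73. Trajectory (selected grid times):
t=0.00: X=26.29 P=36.49 Y=22.62
t=0.01: X=19.02 P=36.78 Y=22.60
t=0.02: X=13.77 P=36.99 Y=22.58
t=0.41: X=0.07 P=37.56 Y=21.76
t=0.83: X=0.07 P=37.60 Y=20.92
t=1.24: X=0.07 P=37.63 Y=20.13
t=1.66: X=0.07 P=37.67 Y=19.35
t=2.07: X=0.07 P=37.70 Y=18.62
t=2.49: X=0.07 P=37.74 Y=17.90
t=2.90: X=0.07 P=37.77 Y=17.22
t=3.32: X=0.07 P=37.80 Y=16.56
t=3.73: X=0.07 P=37.84 Y=15.93
X(0.01)=19.020 > 17.381 but X(0.02)=13.770 ≤ 17.381, so the first grid time is t=0.02.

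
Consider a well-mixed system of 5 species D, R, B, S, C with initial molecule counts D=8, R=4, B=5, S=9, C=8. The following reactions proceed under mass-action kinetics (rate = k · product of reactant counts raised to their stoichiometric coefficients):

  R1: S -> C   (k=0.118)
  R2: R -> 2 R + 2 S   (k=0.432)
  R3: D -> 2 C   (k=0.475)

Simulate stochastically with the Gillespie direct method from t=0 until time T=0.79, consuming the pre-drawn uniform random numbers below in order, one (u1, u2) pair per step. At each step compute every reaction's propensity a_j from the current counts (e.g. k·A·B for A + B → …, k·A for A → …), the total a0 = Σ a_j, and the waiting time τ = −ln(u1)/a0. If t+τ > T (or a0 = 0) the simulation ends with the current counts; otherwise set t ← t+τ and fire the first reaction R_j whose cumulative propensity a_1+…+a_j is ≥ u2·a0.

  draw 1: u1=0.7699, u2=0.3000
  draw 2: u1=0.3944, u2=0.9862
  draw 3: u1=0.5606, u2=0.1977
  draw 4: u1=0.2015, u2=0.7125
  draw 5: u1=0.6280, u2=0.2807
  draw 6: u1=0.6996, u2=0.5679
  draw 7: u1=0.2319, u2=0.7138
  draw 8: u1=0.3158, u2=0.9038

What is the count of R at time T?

R at T = 8

t=0.000: D=8 R=4 B=5 S=9 C=8
Draw 1: a1=1.062, a2=1.728, a3=3.800, a0=6.590; τ=−ln(0.7699)/6.590=0.040 → t=0.040; u2·a0=0.3000·6.590=1.977; a1=1.062 < 1.977 ≤ a1+a2=2.790 → R2 fires; D=8 R=5 B=5 S=11 C=8
Draw 2: a1=1.298, a2=2.160, a3=3.800, a0=7.258; τ=−ln(0.3944)/7.258=0.128 → t=0.168; u2·a0=0.9862·7.258=7.158; a1+a2=3.458 < 7.158 ≤ a1+…+a3=7.258 → R3 fires; D=7 R=5 B=5 S=11 C=10
Draw 3: a1=1.298, a2=2.160, a3=3.325, a0=6.783; τ=−ln(0.5606)/6.783=0.085 → t=0.253; u2·a0=0.1977·6.783=1.341; a1=1.298 < 1.341 ≤ a1+a2=3.458 → R2 fires; D=7 R=6 B=5 S=13 C=10
Draw 4: a1=1.534, a2=2.592, a3=3.325, a0=7.451; τ=−ln(0.2015)/7.451=0.215 → t=0.468; u2·a0=0.7125·7.451=5.309; a1+a2=4.126 < 5.309 ≤ a1+…+a3=7.451 → R3 fires; D=6 R=6 B=5 S=13 C=12
Draw 5: a1=1.534, a2=2.592, a3=2.850, a0=6.976; τ=−ln(0.6280)/6.976=0.067 → t=0.535; u2·a0=0.2807·6.976=1.958; a1=1.534 < 1.958 ≤ a1+a2=4.126 → R2 fires; D=6 R=7 B=5 S=15 C=12
Draw 6: a1=1.770, a2=3.024, a3=2.850, a0=7.644; τ=−ln(0.6996)/7.644=0.047 → t=0.582; u2·a0=0.5679·7.644=4.341; a1=1.770 < 4.341 ≤ a1+a2=4.794 → R2 fires; D=6 R=8 B=5 S=17 C=12
Draw 7: a1=2.006, a2=3.456, a3=2.850, a0=8.312; τ=−ln(0.2319)/8.312=0.176 → t=0.757; u2·a0=0.7138·8.312=5.933; a1+a2=5.462 < 5.933 ≤ a1+…+a3=8.312 → R3 fires; D=5 R=8 B=5 S=17 C=14
Draw 8: a1=2.006, a2=3.456, a3=2.375, a0=7.837; τ=−ln(0.3158)/7.837=0.147 → t=0.905 > T=0.79: stop.
Read off R at T=0.79: 8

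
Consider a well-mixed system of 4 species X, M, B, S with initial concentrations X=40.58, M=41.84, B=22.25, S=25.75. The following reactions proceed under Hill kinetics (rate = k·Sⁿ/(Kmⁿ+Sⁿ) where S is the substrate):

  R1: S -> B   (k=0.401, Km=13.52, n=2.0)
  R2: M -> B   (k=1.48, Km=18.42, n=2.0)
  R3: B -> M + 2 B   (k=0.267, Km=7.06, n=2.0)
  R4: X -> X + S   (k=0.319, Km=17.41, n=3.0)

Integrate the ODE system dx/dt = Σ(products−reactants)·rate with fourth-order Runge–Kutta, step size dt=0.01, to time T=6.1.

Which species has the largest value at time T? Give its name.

RK4 with dt=0.01: 610 steps to T=6.1. Trajectory (selected grid times):
t=0.00: X=40.58 M=41.84 B=22.25 S=25.75
t=0.68: X=40.58 M=41.16 B=23.47 S=25.74
t=1.36: X=40.58 M=40.50 B=24.69 S=25.72
t=2.03: X=40.58 M=39.84 B=25.88 S=25.71
t=2.71: X=40.58 M=39.19 B=27.09 S=25.70
t=3.39: X=40.58 M=38.53 B=28.30 S=25.69
t=4.07: X=40.58 M=37.89 B=29.50 S=25.67
t=4.74: X=40.58 M=37.26 B=30.68 S=25.66
t=5.42: X=40.58 M=36.63 B=31.87 S=25.65
t=6.10: X=40.58 M=36.00 B=33.06 S=25.64
At T=6.1: X=40.58 M=36.00 B=33.06 S=25.64; the largest is X.

Dominant species at T: X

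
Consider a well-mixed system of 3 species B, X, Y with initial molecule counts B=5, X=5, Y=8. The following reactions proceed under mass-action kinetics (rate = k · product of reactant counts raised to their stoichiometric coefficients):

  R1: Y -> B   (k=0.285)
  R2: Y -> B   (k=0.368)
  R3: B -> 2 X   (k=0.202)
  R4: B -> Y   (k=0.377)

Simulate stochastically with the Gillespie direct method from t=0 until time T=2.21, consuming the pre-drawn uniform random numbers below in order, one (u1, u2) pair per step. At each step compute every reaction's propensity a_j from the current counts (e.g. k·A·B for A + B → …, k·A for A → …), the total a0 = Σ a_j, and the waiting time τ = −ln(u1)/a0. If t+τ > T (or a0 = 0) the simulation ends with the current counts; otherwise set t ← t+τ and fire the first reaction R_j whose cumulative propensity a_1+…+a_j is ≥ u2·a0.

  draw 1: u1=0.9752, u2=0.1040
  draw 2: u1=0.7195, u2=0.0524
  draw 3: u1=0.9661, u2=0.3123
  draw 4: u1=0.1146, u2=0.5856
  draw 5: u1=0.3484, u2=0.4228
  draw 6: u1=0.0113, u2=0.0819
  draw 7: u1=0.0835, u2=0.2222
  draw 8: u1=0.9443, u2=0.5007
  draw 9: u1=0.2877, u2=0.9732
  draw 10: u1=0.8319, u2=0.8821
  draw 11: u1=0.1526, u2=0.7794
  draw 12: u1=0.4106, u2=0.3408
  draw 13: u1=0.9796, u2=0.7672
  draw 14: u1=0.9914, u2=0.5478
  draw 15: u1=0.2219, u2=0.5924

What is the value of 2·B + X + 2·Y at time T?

Check how each reaction changes W = 2·B + X + 2·Y (weight of products minus weight of reactants):
R1: Y -> B: (2·1) − (2·1) = 2 − 2 = 0
R2: Y -> B: (2·1) − (2·1) = 2 − 2 = 0
R3: B -> 2 X: (1·2) − (2·1) = 2 − 2 = 0
R4: B -> Y: (2·1) − (2·1) = 2 − 2 = 0
Every reaction leaves W unchanged, so W is conserved and no simulation is needed: W(T) = W(0) = 2·5 + 5 + 2·8 = 31

Value at T = 31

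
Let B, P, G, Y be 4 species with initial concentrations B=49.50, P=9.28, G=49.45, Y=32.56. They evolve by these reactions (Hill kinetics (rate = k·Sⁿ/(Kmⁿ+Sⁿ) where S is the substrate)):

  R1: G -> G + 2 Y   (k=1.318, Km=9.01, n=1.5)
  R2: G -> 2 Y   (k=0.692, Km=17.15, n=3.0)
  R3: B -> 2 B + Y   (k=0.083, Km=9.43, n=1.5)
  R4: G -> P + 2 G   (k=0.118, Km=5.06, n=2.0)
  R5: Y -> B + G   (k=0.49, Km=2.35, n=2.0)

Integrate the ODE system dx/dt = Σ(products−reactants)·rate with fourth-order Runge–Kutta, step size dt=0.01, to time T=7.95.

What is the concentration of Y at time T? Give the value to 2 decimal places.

Y at T = 59.28

RK4 with dt=0.01: 795 steps to T=7.95. Trajectory (selected grid times):
t=0.00: B=49.50 P=9.28 G=49.45 Y=32.56
t=0.88: B=50.00 P=9.38 G=49.40 Y=35.52
t=1.77: B=50.50 P=9.49 G=49.34 Y=38.51
t=2.65: B=51.00 P=9.59 G=49.29 Y=41.47
t=3.53: B=51.49 P=9.69 G=49.24 Y=44.43
t=4.42: B=52.00 P=9.80 G=49.19 Y=47.42
t=5.30: B=52.50 P=9.90 G=49.14 Y=50.38
t=6.18: B=52.99 P=10.00 G=49.09 Y=53.33
t=7.07: B=53.50 P=10.11 G=49.04 Y=56.32
t=7.95: B=54.00 P=10.21 G=48.98 Y=59.28
Read off Y at T=7.95: 59.28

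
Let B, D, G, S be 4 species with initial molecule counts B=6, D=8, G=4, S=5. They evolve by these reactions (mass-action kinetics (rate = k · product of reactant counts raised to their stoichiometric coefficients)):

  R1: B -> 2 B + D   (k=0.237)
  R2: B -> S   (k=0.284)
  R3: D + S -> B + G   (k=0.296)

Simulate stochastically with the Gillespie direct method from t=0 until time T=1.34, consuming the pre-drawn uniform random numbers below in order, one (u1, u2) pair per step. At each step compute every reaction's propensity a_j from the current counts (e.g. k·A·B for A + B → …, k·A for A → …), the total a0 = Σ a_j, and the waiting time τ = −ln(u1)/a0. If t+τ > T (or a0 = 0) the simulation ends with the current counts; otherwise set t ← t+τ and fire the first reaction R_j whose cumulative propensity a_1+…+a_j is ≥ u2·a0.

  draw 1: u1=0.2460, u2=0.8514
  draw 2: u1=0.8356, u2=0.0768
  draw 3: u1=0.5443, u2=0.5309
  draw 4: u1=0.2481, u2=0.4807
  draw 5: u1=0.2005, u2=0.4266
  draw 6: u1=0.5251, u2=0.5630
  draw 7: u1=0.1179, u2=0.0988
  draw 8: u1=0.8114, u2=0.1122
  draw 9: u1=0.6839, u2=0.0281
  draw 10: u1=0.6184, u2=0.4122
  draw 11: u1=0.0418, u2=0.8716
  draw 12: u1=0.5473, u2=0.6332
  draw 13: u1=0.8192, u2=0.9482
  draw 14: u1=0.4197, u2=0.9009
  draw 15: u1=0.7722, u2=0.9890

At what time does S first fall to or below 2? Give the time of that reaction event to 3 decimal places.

t=0.000: B=6 D=8 G=4 S=5
Draw 1: a1=1.422, a2=1.704, a3=11.840, a0=14.966; τ=−ln(0.2460)/14.966=0.094 → t=0.094; u2·a0=0.8514·14.966=12.742; a1+a2=3.126 < 12.742 ≤ a1+…+a3=14.966 → R3 fires; B=7 D=7 G=5 S=4
Draw 2: a1=1.659, a2=1.988, a3=8.288, a0=11.935; τ=−ln(0.8356)/11.935=0.015 → t=0.109; u2·a0=0.0768·11.935=0.917 ≤ a1=1.659 → R1 fires; B=8 D=8 G=5 S=4
Draw 3: a1=1.896, a2=2.272, a3=9.472, a0=13.640; τ=−ln(0.5443)/13.640=0.045 → t=0.153; u2·a0=0.5309·13.640=7.241; a1+a2=4.168 < 7.241 ≤ a1+…+a3=13.640 → R3 fires; B=9 D=7 G=6 S=3
Draw 4: a1=2.133, a2=2.556, a3=6.216, a0=10.905; τ=−ln(0.2481)/10.905=0.128 → t=0.281; u2·a0=0.4807·10.905=5.242; a1+a2=4.689 < 5.242 ≤ a1+…+a3=10.905 → R3 fires; B=10 D=6 G=7 S=2
Draw 5: a1=2.370, a2=2.840, a3=3.552, a0=8.762; τ=−ln(0.2005)/8.762=0.183 → t=0.465; u2·a0=0.4266·8.762=3.738; a1=2.370 < 3.738 ≤ a1+a2=5.210 → R2 fires; B=9 D=6 G=7 S=3
Draw 6: a1=2.133, a2=2.556, a3=5.328, a0=10.017; τ=−ln(0.5251)/10.017=0.064 → t=0.529; u2·a0=0.5630·10.017=5.640; a1+a2=4.689 < 5.640 ≤ a1+…+a3=10.017 → R3 fires; B=10 D=5 G=8 S=2
Draw 7: a1=2.370, a2=2.840, a3=2.960, a0=8.170; τ=−ln(0.1179)/8.170=0.262 → t=0.791; u2·a0=0.0988·8.170=0.807 ≤ a1=2.370 → R1 fires; B=11 D=6 G=8 S=2
Draw 8: a1=2.607, a2=3.124, a3=3.552, a0=9.283; τ=−ln(0.8114)/9.283=0.023 → t=0.813; u2·a0=0.1122·9.283=1.042 ≤ a1=2.607 → R1 fires; B=12 D=7 G=8 S=2
Draw 9: a1=2.844, a2=3.408, a3=4.144, a0=10.396; τ=−ln(0.6839)/10.396=0.037 → t=0.850; u2·a0=0.0281·10.396=0.292 ≤ a1=2.844 → R1 fires; B=13 D=8 G=8 S=2
Draw 10: a1=3.081, a2=3.692, a3=4.736, a0=11.509; τ=−ln(0.6184)/11.509=0.042 → t=0.891; u2·a0=0.4122·11.509=4.744; a1=3.081 < 4.744 ≤ a1+a2=6.773 → R2 fires; B=12 D=8 G=8 S=3
Draw 11: a1=2.844, a2=3.408, a3=7.104, a0=13.356; τ=−ln(0.0418)/13.356=0.238 → t=1.129; u2·a0=0.8716·13.356=11.641; a1+a2=6.252 < 11.641 ≤ a1+…+a3=13.356 → R3 fires; B=13 D=7 G=9 S=2
Draw 12: a1=3.081, a2=3.692, a3=4.144, a0=10.917; τ=−ln(0.5473)/10.917=0.055 → t=1.184; u2·a0=0.6332·10.917=6.913; a1+a2=6.773 < 6.913 ≤ a1+…+a3=10.917 → R3 fires; B=14 D=6 G=10 S=1
Draw 13: a1=3.318, a2=3.976, a3=1.776, a0=9.070; τ=−ln(0.8192)/9.070=0.022 → t=1.206; u2·a0=0.9482·9.070=8.600; a1+a2=7.294 < 8.600 ≤ a1+…+a3=9.070 → R3 fires; B=15 D=5 G=11 S=0
Draw 14: a1=3.555, a2=4.260, a3=0.000, a0=7.815; τ=−ln(0.4197)/7.815=0.111 → t=1.317; u2·a0=0.9009·7.815=7.041; a1=3.555 < 7.041 ≤ a1+a2=7.815 → R2 fires; B=14 D=5 G=11 S=1
Draw 15: a1=3.318, a2=3.976, a3=1.480, a0=8.774; τ=−ln(0.7722)/8.774=0.029 → t=1.347 > T=1.34: stop.
S first becomes ≤ 2 when it reaches 2 at the event at t=0.281.

Threshold first reached at t = 0.281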